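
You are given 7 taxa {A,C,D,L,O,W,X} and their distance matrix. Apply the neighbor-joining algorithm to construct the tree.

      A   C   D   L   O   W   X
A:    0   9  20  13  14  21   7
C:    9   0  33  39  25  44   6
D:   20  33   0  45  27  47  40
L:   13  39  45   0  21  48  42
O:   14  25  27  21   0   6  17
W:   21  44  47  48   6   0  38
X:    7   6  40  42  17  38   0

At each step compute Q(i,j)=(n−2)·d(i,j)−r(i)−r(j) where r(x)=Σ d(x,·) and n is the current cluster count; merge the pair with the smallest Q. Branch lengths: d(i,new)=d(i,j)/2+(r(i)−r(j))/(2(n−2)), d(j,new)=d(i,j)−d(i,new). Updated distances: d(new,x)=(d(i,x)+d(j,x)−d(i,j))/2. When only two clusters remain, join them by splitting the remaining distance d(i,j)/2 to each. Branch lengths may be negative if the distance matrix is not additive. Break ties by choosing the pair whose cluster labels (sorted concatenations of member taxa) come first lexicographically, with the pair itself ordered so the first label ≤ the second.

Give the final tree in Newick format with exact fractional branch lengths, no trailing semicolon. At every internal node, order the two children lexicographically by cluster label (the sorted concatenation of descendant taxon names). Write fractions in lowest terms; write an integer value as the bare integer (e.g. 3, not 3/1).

step 1: merge (O,W) at d=6, Q=-284; branch lengths O→-32/5, W→62/5; new cluster OW
  updated: d(A,OW)=29/2, d(C,OW)=63/2, d(D,OW)=34, d(L,OW)=63/2, d(OW,X)=49/2
step 2: merge (C,X) at d=6, Q=-214; branch lengths C→23/8, X→25/8; new cluster CX
  updated: d(A,CX)=5, d(CX,D)=67/2, d(CX,L)=75/2, d(CX,OW)=25
step 3: merge (A,L) at d=13, Q=-281/2; branch lengths A→-71/12, L→227/12; new cluster AL
  updated: d(AL,CX)=59/4, d(AL,D)=26, d(AL,OW)=33/2
step 4: merge (AL,CX) at d=59/4, Q=-101; branch lengths AL→27/8, CX→91/8; new cluster ACLX
  updated: d(ACLX,D)=179/8, d(ACLX,OW)=107/8
step 5: merge (ACLX,D) at d=179/8, Q=-279/4; branch lengths ACLX→7/8, D→43/2; new cluster ACDLX
  updated: d(ACDLX,OW)=25/2
step 6: merge (ACDLX,OW) at d=25/2; branch lengths ACDLX→25/4, OW→25/4; new cluster ACDLOWX
final tree: ((((A:-71/12,L:227/12):27/8,(C:23/8,X:25/8):91/8):7/8,D:43/2):25/4,(O:-32/5,W:62/5):25/4)
total length: 597/8

((((A:-71/12,L:227/12):27/8,(C:23/8,X:25/8):91/8):7/8,D:43/2):25/4,(O:-32/5,W:62/5):25/4)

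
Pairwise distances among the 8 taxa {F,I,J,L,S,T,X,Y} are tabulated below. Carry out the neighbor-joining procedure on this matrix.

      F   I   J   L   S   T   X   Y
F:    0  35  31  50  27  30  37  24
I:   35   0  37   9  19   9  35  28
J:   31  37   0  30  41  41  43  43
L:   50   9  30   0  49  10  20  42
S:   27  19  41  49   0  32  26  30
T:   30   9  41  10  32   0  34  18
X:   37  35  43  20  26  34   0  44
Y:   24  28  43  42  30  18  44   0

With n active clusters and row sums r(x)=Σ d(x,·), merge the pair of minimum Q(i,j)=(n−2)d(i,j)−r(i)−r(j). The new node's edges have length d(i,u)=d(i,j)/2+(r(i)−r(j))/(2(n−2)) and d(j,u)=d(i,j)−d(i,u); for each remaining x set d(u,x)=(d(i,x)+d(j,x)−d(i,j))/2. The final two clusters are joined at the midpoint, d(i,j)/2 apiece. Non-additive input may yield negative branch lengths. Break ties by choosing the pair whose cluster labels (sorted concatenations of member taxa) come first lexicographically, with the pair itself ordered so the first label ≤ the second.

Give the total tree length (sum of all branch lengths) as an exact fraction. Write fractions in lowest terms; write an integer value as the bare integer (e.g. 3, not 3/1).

3423/32

step 1: merge (L,X) at d=20, Q=-329; branch lengths L→91/12, X→149/12; new cluster LX
  updated: d(F,LX)=67/2, d(I,LX)=12, d(J,LX)=53/2, d(LX,S)=55/2, d(LX,T)=12, d(LX,Y)=33
step 2: merge (F,J) at d=31, Q=-245; branch lengths F→58/5, J→97/5; new cluster FJ
  updated: d(FJ,I)=41/2, d(FJ,LX)=29/2, d(FJ,S)=37/2, d(FJ,T)=20, d(FJ,Y)=18
step 3: merge (FJ,Y) at d=18, Q=-293/2; branch lengths FJ→73/16, Y→215/16; new cluster FJY
  updated: d(FJY,I)=61/4, d(FJY,LX)=59/4, d(FJY,S)=61/4, d(FJY,T)=10
step 4: merge (FJY,S) at d=61/4, Q=-413/4; branch lengths FJY→29/24, S→337/24; new cluster FJSY
  updated: d(FJSY,I)=19/2, d(FJSY,LX)=27/2, d(FJSY,T)=107/8
step 5: merge (FJSY,I) at d=19/2, Q=-383/8; branch lengths FJSY→199/32, I→105/32; new cluster FIJSY
  updated: d(FIJSY,LX)=8, d(FIJSY,T)=103/16
step 6: merge (FIJSY,LX) at d=8, Q=-423/16; branch lengths FIJSY→39/32, LX→217/32; new cluster FIJLSXY
  updated: d(FIJLSXY,T)=167/32
step 7: merge (FIJLSXY,T) at d=167/32; branch lengths FIJLSXY→167/64, T→167/64; new cluster FIJLSTXY
final tree: ((((((F:58/5,J:97/5):73/16,Y:215/16):29/24,S:337/24):199/32,I:105/32):39/32,(L:91/12,X:149/12):217/32):167/64,T:167/64)
total length: 3423/32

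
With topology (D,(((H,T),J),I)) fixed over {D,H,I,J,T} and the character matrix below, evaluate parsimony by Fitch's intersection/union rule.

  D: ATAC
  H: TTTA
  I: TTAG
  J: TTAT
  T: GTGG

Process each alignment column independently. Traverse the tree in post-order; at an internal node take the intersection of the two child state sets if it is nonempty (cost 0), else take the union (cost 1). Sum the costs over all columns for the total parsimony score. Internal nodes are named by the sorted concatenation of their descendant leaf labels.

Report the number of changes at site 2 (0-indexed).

[col 0] HT: children H:{T}, T:{G} ∪→ {G,T}; cost 1
[col 0] HJT: children HT:{G,T}, J:{T} ∩→ {T}; cost 0
[col 0] HIJT: children HJT:{T}, I:{T} ∩→ {T}; cost 0
[col 0] DHIJT: children D:{A}, HIJT:{T} ∪→ {A,T}; cost 1
[col 1] HT: children H:{T}, T:{T} ∩→ {T}; cost 0
[col 1] HJT: children HT:{T}, J:{T} ∩→ {T}; cost 0
[col 1] HIJT: children HJT:{T}, I:{T} ∩→ {T}; cost 0
[col 1] DHIJT: children D:{T}, HIJT:{T} ∩→ {T}; cost 0
[col 2] HT: children H:{T}, T:{G} ∪→ {G,T}; cost 1
[col 2] HJT: children HT:{G,T}, J:{A} ∪→ {A,G,T}; cost 1
[col 2] HIJT: children HJT:{A,G,T}, I:{A} ∩→ {A}; cost 0
[col 2] DHIJT: children D:{A}, HIJT:{A} ∩→ {A}; cost 0
[col 3] HT: children H:{A}, T:{G} ∪→ {A,G}; cost 1
[col 3] HJT: children HT:{A,G}, J:{T} ∪→ {A,G,T}; cost 1
[col 3] HIJT: children HJT:{A,G,T}, I:{G} ∩→ {G}; cost 0
[col 3] DHIJT: children D:{C}, HIJT:{G} ∪→ {C,G}; cost 1
per-site changes: [2, 0, 2, 3]; total = 7

2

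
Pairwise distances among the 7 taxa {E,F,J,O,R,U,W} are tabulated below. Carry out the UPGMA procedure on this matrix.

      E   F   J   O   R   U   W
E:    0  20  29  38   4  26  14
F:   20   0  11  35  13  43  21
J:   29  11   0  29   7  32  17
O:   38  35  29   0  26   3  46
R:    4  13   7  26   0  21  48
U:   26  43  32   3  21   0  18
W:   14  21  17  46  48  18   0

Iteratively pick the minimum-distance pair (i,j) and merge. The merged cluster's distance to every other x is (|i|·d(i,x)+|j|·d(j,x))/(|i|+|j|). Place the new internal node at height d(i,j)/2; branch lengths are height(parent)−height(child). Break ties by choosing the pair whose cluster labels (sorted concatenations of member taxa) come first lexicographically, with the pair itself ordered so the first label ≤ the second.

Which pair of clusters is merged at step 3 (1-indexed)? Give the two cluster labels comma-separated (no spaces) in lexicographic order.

step 1: merge (O,U) at d=3; branch lengths O→3/2, U→3/2; new cluster OU
  updated: d(E,OU)=32, d(F,OU)=39, d(J,OU)=61/2, d(OU,R)=47/2, d(OU,W)=32
step 2: merge (E,R) at d=4; branch lengths E→2, R→2; new cluster ER
  updated: d(ER,F)=33/2, d(ER,J)=18, d(ER,OU)=111/4, d(ER,W)=31
step 3: merge (F,J) at d=11; branch lengths F→11/2, J→11/2; new cluster FJ
  updated: d(ER,FJ)=69/4, d(FJ,OU)=139/4, d(FJ,W)=19
step 4: merge (ER,FJ) at d=69/4; branch lengths ER→53/8, FJ→25/8; new cluster EFJR
  updated: d(EFJR,OU)=125/4, d(EFJR,W)=25
step 5: merge (EFJR,W) at d=25; branch lengths EFJR→31/8, W→25/2; new cluster EFJRW
  updated: d(EFJRW,OU)=157/5
step 6: merge (EFJRW,OU) at d=157/5; branch lengths EFJRW→16/5, OU→71/5; new cluster EFJORUW
final tree: ((((E:2,R:2):53/8,(F:11/2,J:11/2):25/8):31/8,W:25/2):16/5,(O:3/2,U:3/2):71/5)
total length: 2461/40

F,J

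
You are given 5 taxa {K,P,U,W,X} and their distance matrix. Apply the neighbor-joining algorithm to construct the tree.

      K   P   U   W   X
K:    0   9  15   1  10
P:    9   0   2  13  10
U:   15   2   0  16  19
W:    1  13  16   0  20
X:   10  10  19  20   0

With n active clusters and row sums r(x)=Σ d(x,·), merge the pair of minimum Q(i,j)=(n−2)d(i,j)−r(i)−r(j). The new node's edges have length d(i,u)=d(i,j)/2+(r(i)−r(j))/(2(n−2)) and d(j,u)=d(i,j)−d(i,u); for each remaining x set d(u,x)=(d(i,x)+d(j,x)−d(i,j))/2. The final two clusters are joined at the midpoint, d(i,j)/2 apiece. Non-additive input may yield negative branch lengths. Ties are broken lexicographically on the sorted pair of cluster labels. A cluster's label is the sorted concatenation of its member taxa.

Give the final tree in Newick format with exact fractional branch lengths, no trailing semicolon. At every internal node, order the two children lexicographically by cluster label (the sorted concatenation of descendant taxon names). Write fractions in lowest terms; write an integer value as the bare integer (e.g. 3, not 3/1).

((((K:-2,W:3):51/8,X:65/8):43/8,P:-19/8):35/16,U:35/16)

iteration 1: select K,W (d=1, Q=-82); attach at lengths (-2, 3); label the merged cluster KW
  updated: d(KW,P)=21/2, d(KW,U)=15, d(KW,X)=29/2
iteration 2: select KW,X (d=29/2, Q=-109/2); attach at lengths (51/8, 65/8); label the merged cluster KWX
  updated: d(KWX,P)=3, d(KWX,U)=39/4
iteration 3: select KWX,P (d=3, Q=-59/4); attach at lengths (43/8, -19/8); label the merged cluster KPWX
  updated: d(KPWX,U)=35/8
iteration 4: select KPWX,U (d=35/8); attach at lengths (35/16, 35/16); label the merged cluster KPUWX
final tree: ((((K:-2,W:3):51/8,X:65/8):43/8,P:-19/8):35/16,U:35/16)
total length: 183/8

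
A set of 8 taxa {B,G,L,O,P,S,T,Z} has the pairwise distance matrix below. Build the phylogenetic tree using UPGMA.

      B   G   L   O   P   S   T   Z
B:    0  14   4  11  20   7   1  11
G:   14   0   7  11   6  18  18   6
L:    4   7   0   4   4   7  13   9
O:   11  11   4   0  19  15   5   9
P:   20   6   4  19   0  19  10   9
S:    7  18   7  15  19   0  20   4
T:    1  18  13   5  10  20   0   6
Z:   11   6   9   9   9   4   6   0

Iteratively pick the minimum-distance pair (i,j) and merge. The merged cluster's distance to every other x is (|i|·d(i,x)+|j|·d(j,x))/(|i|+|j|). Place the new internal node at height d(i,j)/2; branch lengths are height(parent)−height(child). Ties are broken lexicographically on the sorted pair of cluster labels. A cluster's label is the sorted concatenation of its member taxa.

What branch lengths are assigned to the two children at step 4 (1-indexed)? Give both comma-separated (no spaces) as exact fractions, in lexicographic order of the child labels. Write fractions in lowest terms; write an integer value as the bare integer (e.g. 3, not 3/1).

3,3

1. join B+T (d=1) ⇒ BT; edges |B|=1/2, |T|=1/2
  updated: d(BT,G)=16, d(BT,L)=17/2, d(BT,O)=8, d(BT,P)=15, d(BT,S)=27/2, d(BT,Z)=17/2
2. join L+O (d=4) ⇒ LO; edges |L|=2, |O|=2
  updated: d(BT,LO)=33/4, d(G,LO)=9, d(LO,P)=23/2, d(LO,S)=11, d(LO,Z)=9
3. join S+Z (d=4) ⇒ SZ; edges |S|=2, |Z|=2
  updated: d(BT,SZ)=11, d(G,SZ)=12, d(LO,SZ)=10, d(P,SZ)=14
4. join G+P (d=6) ⇒ GP; edges |G|=3, |P|=3
  updated: d(BT,GP)=31/2, d(GP,LO)=41/4, d(GP,SZ)=13
5. join BT+LO (d=33/4) ⇒ BLOT; edges |BT|=29/8, |LO|=17/8
  updated: d(BLOT,GP)=103/8, d(BLOT,SZ)=21/2
6. join BLOT+SZ (d=21/2) ⇒ BLOSTZ; edges |BLOT|=9/8, |SZ|=13/4
  updated: d(BLOSTZ,GP)=155/12
7. join BLOSTZ+GP (d=155/12) ⇒ BGLOPSTZ; edges |BLOSTZ|=29/24, |GP|=83/24
final tree: ((((B:1/2,T:1/2):29/8,(L:2,O:2):17/8):9/8,(S:2,Z:2):13/4):29/24,(G:3,P:3):83/24)
total length: 715/24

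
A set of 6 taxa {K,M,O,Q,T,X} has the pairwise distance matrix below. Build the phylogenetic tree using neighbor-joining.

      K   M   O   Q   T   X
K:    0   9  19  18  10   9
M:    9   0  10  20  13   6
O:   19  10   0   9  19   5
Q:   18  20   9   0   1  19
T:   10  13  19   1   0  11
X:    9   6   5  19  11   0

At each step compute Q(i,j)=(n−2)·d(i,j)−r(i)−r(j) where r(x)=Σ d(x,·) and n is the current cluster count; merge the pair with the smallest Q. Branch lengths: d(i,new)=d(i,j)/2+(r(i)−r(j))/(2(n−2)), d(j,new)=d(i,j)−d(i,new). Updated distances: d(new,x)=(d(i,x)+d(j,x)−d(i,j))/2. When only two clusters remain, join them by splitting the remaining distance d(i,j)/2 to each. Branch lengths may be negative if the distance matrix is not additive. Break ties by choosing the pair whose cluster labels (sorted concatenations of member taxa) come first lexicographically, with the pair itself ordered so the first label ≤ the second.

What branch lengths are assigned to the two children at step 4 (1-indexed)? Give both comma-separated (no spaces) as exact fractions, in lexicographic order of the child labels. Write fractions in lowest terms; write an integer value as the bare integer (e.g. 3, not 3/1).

9/4,37/8

1. join Q+T (d=1, Q=-117) ⇒ QT; edges |Q|=17/8, |T|=-9/8
  updated: d(K,QT)=27/2, d(M,QT)=16, d(O,QT)=27/2, d(QT,X)=29/2
2. join K+QT (d=27/2, Q=-135/2) ⇒ KQT; edges |K|=67/12, |QT|=95/12
  updated: d(KQT,M)=23/4, d(KQT,O)=19/2, d(KQT,X)=5
3. join KQT+M (d=23/4, Q=-61/2) ⇒ KMQT; edges |KQT|=5/2, |M|=13/4
  updated: d(KMQT,O)=55/8, d(KMQT,X)=21/8
4. join KMQT+O (d=55/8, Q=-29/2) ⇒ KMOQT; edges |KMQT|=9/4, |O|=37/8
  updated: d(KMOQT,X)=3/8
5. join KMOQT+X (d=3/8) ⇒ KMOQTX; edges |KMOQT|=3/16, |X|=3/16
final tree: ((((K:67/12,(Q:17/8,T:-9/8):95/12):5/2,M:13/4):9/4,O:37/8):3/16,X:3/16)
total length: 55/2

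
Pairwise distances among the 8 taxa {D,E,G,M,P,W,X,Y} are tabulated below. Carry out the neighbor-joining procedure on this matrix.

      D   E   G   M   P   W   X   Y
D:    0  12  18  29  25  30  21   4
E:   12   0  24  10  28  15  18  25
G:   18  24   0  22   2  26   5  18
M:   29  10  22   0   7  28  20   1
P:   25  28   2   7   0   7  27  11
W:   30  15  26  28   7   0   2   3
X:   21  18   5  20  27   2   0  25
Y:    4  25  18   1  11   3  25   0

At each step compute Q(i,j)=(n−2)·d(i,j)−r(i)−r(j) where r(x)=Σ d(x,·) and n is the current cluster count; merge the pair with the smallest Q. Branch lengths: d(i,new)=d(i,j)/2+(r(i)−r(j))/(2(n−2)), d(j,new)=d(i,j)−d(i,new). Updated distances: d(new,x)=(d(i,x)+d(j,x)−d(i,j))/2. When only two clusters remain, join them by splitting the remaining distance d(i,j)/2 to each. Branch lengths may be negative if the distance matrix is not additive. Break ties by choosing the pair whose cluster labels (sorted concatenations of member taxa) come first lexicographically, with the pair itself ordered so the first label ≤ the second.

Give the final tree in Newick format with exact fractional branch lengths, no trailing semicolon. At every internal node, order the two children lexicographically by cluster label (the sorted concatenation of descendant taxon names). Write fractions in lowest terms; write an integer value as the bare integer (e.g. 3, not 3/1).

step 1: merge (W,X) at d=2, Q=-217; branch lengths W→5/12, X→19/12; new cluster WX
  updated: d(D,WX)=49/2, d(E,WX)=31/2, d(G,WX)=29/2, d(M,WX)=23, d(P,WX)=16, d(WX,Y)=13
step 2: merge (G,P) at d=2, Q=-355/2; branch lengths G→39/20, P→1/20; new cluster GP
  updated: d(D,GP)=41/2, d(E,GP)=25, d(GP,M)=27/2, d(GP,WX)=57/4, d(GP,Y)=27/2
step 3: merge (D,Y) at d=4, Q=-261/2; branch lengths D→99/16, Y→-35/16; new cluster DY
  updated: d(DY,E)=33/2, d(DY,GP)=15, d(DY,M)=13, d(DY,WX)=67/4
step 4: merge (E,M) at d=10, Q=-193/2; branch lengths E→25/4, M→15/4; new cluster EM
  updated: d(DY,EM)=39/4, d(EM,GP)=57/4, d(EM,WX)=57/4
step 5: merge (DY,EM) at d=39/4, Q=-241/4; branch lengths DY→91/16, EM→65/16; new cluster DEMY
  updated: d(DEMY,GP)=39/4, d(DEMY,WX)=85/8
step 6: merge (DEMY,GP) at d=39/4, Q=-277/8; branch lengths DEMY→49/16, GP→107/16; new cluster DEGMPY
  updated: d(DEGMPY,WX)=121/16
step 7: merge (DEGMPY,WX) at d=121/16; branch lengths DEGMPY→121/32, WX→121/32; new cluster DEGMPWXY
final tree: ((((D:99/16,Y:-35/16):91/16,(E:25/4,M:15/4):65/16):49/16,(G:39/20,P:1/20):107/16):121/32,(W:5/12,X:19/12):121/32)
total length: 721/16

((((D:99/16,Y:-35/16):91/16,(E:25/4,M:15/4):65/16):49/16,(G:39/20,P:1/20):107/16):121/32,(W:5/12,X:19/12):121/32)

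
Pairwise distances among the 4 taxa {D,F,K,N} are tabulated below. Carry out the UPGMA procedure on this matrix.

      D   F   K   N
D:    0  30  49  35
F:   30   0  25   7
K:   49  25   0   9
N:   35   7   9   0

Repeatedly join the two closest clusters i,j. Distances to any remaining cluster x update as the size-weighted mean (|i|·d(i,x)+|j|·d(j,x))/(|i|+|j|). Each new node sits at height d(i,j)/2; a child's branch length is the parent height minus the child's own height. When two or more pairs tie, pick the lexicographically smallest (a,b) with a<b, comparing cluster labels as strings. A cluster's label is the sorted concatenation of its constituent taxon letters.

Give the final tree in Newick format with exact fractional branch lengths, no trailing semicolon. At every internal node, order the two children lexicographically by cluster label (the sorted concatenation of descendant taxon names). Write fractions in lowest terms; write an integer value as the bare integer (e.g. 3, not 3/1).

iteration 1: select F,N (d=7); attach at lengths (7/2, 7/2); label the merged cluster FN
  updated: d(D,FN)=65/2, d(FN,K)=17
iteration 2: select FN,K (d=17); attach at lengths (5, 17/2); label the merged cluster FKN
  updated: d(D,FKN)=38
iteration 3: select D,FKN (d=38); attach at lengths (19, 21/2); label the merged cluster DFKN
final tree: (D:19,((F:7/2,N:7/2):5,K:17/2):21/2)
total length: 50

(D:19,((F:7/2,N:7/2):5,K:17/2):21/2)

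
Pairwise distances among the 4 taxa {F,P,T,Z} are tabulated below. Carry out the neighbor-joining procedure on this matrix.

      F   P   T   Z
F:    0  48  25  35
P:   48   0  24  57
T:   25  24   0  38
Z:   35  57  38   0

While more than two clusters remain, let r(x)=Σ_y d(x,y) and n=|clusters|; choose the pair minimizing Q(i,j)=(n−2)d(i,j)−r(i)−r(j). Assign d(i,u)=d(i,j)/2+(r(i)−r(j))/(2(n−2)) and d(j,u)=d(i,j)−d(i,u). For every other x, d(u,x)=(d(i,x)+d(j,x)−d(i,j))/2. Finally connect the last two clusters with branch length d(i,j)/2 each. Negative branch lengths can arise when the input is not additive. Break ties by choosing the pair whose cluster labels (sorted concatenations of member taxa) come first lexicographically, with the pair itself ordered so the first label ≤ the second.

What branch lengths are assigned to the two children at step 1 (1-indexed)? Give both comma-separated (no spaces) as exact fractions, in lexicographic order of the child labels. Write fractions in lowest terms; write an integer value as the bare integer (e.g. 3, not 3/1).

iteration 1: select F,Z (d=35, Q=-168); attach at lengths (12, 23); label the merged cluster FZ
  updated: d(FZ,P)=35, d(FZ,T)=14
iteration 2: select FZ,P (d=35, Q=-73); attach at lengths (25/2, 45/2); label the merged cluster FPZ
  updated: d(FPZ,T)=3/2
iteration 3: select FPZ,T (d=3/2); attach at lengths (3/4, 3/4); label the merged cluster FPTZ
final tree: (((F:12,Z:23):25/2,P:45/2):3/4,T:3/4)
total length: 143/2

12,23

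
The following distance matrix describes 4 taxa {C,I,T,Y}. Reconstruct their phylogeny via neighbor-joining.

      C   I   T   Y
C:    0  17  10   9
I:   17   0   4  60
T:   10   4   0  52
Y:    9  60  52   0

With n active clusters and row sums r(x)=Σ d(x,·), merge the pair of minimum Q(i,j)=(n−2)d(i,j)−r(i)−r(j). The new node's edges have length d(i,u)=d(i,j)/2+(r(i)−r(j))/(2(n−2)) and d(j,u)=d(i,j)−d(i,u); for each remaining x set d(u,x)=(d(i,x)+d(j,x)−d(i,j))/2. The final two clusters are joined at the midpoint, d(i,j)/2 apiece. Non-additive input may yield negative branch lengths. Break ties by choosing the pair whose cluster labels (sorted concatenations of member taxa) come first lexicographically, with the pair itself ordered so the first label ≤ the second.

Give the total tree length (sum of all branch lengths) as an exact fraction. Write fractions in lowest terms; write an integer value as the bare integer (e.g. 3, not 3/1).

step 1: merge (C,Y) at d=9, Q=-139; branch lengths C→-67/4, Y→103/4; new cluster CY
  updated: d(CY,I)=34, d(CY,T)=53/2
step 2: merge (CY,I) at d=34, Q=-129/2; branch lengths CY→113/4, I→23/4; new cluster CIY
  updated: d(CIY,T)=-7/4
step 3: merge (CIY,T) at d=-7/4; branch lengths CIY→-7/8, T→-7/8; new cluster CITY
final tree: (((C:-67/4,Y:103/4):113/4,I:23/4):-7/8,T:-7/8)
total length: 165/4

165/4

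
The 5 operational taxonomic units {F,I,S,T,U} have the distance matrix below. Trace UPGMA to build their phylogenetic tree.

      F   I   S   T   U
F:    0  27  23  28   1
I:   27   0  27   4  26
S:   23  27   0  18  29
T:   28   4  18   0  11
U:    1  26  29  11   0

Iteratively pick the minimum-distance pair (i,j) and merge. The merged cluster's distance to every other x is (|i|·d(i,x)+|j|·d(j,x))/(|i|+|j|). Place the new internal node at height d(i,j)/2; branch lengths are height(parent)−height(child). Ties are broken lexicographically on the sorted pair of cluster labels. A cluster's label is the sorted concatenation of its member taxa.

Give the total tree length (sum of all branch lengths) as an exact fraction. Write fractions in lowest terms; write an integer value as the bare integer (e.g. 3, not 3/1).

151/4

iteration 1: select F,U (d=1); attach at lengths (1/2, 1/2); label the merged cluster FU
  updated: d(FU,I)=53/2, d(FU,S)=26, d(FU,T)=39/2
iteration 2: select I,T (d=4); attach at lengths (2, 2); label the merged cluster IT
  updated: d(FU,IT)=23, d(IT,S)=45/2
iteration 3: select IT,S (d=45/2); attach at lengths (37/4, 45/4); label the merged cluster IST
  updated: d(FU,IST)=24
iteration 4: select FU,IST (d=24); attach at lengths (23/2, 3/4); label the merged cluster FISTU
final tree: ((F:1/2,U:1/2):23/2,((I:2,T:2):37/4,S:45/4):3/4)
total length: 151/4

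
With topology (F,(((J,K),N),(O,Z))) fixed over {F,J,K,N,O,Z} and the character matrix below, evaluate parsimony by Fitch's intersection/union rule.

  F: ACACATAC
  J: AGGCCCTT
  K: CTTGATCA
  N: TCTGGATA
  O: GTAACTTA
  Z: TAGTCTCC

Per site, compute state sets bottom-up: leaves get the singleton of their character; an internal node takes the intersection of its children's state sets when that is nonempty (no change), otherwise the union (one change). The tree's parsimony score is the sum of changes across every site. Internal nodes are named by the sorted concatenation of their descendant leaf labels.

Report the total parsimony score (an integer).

JK@0: {A} ∪ {C} = {A,C} (union, +1)
JKN@0: {A,C} ∪ {T} = {A,C,T} (union, +1)
OZ@0: {G} ∪ {T} = {G,T} (union, +1)
JKNOZ@0: {A,C,T} ∩ {G,T} = {T} (intersection, +0)
FJKNOZ@0: {A} ∪ {T} = {A,T} (union, +1)
JK@1: {G} ∪ {T} = {G,T} (union, +1)
JKN@1: {G,T} ∪ {C} = {C,G,T} (union, +1)
OZ@1: {T} ∪ {A} = {A,T} (union, +1)
JKNOZ@1: {C,G,T} ∩ {A,T} = {T} (intersection, +0)
FJKNOZ@1: {C} ∪ {T} = {C,T} (union, +1)
JK@2: {G} ∪ {T} = {G,T} (union, +1)
JKN@2: {G,T} ∩ {T} = {T} (intersection, +0)
OZ@2: {A} ∪ {G} = {A,G} (union, +1)
JKNOZ@2: {T} ∪ {A,G} = {A,G,T} (union, +1)
FJKNOZ@2: {A} ∩ {A,G,T} = {A} (intersection, +0)
JK@3: {C} ∪ {G} = {C,G} (union, +1)
JKN@3: {C,G} ∩ {G} = {G} (intersection, +0)
OZ@3: {A} ∪ {T} = {A,T} (union, +1)
JKNOZ@3: {G} ∪ {A,T} = {A,G,T} (union, +1)
FJKNOZ@3: {C} ∪ {A,G,T} = {A,C,G,T} (union, +1)
JK@4: {C} ∪ {A} = {A,C} (union, +1)
JKN@4: {A,C} ∪ {G} = {A,C,G} (union, +1)
OZ@4: {C} ∩ {C} = {C} (intersection, +0)
JKNOZ@4: {A,C,G} ∩ {C} = {C} (intersection, +0)
FJKNOZ@4: {A} ∪ {C} = {A,C} (union, +1)
JK@5: {C} ∪ {T} = {C,T} (union, +1)
JKN@5: {C,T} ∪ {A} = {A,C,T} (union, +1)
OZ@5: {T} ∩ {T} = {T} (intersection, +0)
JKNOZ@5: {A,C,T} ∩ {T} = {T} (intersection, +0)
FJKNOZ@5: {T} ∩ {T} = {T} (intersection, +0)
JK@6: {T} ∪ {C} = {C,T} (union, +1)
JKN@6: {C,T} ∩ {T} = {T} (intersection, +0)
OZ@6: {T} ∪ {C} = {C,T} (union, +1)
JKNOZ@6: {T} ∩ {C,T} = {T} (intersection, +0)
FJKNOZ@6: {A} ∪ {T} = {A,T} (union, +1)
JK@7: {T} ∪ {A} = {A,T} (union, +1)
JKN@7: {A,T} ∩ {A} = {A} (intersection, +0)
OZ@7: {A} ∪ {C} = {A,C} (union, +1)
JKNOZ@7: {A} ∩ {A,C} = {A} (intersection, +0)
FJKNOZ@7: {C} ∪ {A} = {A,C} (union, +1)
per-site changes: [4, 4, 3, 4, 3, 2, 3, 3]; total = 26

26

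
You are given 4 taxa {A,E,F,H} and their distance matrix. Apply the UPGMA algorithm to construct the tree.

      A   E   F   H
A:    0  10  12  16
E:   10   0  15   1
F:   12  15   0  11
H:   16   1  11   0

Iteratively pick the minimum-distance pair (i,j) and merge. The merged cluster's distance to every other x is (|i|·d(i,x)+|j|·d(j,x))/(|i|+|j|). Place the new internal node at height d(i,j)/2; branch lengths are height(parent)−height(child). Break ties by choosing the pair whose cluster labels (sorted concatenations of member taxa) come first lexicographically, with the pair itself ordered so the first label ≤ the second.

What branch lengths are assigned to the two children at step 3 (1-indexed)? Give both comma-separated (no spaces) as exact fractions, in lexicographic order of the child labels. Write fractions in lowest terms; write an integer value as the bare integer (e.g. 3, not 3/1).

1/2,6

1. join E+H (d=1) ⇒ EH; edges |E|=1/2, |H|=1/2
  updated: d(A,EH)=13, d(EH,F)=13
2. join A+F (d=12) ⇒ AF; edges |A|=6, |F|=6
  updated: d(AF,EH)=13
3. join AF+EH (d=13) ⇒ AEFH; edges |AF|=1/2, |EH|=6
final tree: ((A:6,F:6):1/2,(E:1/2,H:1/2):6)
total length: 39/2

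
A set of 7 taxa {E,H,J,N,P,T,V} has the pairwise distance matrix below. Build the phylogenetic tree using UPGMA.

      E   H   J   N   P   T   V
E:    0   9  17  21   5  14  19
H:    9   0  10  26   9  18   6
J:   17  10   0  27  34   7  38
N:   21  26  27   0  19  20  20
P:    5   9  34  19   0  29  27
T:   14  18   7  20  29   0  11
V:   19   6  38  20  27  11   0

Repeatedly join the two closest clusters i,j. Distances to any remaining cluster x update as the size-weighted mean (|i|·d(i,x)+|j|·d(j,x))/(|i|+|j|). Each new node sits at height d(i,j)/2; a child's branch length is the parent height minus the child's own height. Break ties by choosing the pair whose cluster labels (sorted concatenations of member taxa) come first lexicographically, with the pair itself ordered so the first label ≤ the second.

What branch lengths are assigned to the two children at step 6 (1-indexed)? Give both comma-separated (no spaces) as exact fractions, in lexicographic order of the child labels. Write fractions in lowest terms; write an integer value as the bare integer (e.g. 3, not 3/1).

1. join E+P (d=5) ⇒ EP; edges |E|=5/2, |P|=5/2
  updated: d(EP,H)=9, d(EP,J)=51/2, d(EP,N)=20, d(EP,T)=43/2, d(EP,V)=23
2. join H+V (d=6) ⇒ HV; edges |H|=3, |V|=3
  updated: d(EP,HV)=16, d(HV,J)=24, d(HV,N)=23, d(HV,T)=29/2
3. join J+T (d=7) ⇒ JT; edges |J|=7/2, |T|=7/2
  updated: d(EP,JT)=47/2, d(HV,JT)=77/4, d(JT,N)=47/2
4. join EP+HV (d=16) ⇒ EHPV; edges |EP|=11/2, |HV|=5
  updated: d(EHPV,JT)=171/8, d(EHPV,N)=43/2
5. join EHPV+JT (d=171/8) ⇒ EHJPTV; edges |EHPV|=43/16, |JT|=115/16
  updated: d(EHJPTV,N)=133/6
6. join EHJPTV+N (d=133/6) ⇒ EHJNPTV; edges |EHJPTV|=19/48, |N|=133/12
final tree: ((((E:5/2,P:5/2):11/2,(H:3,V:3):5):43/16,(J:7/2,T:7/2):115/16):19/48,N:133/12)
total length: 2393/48

19/48,133/12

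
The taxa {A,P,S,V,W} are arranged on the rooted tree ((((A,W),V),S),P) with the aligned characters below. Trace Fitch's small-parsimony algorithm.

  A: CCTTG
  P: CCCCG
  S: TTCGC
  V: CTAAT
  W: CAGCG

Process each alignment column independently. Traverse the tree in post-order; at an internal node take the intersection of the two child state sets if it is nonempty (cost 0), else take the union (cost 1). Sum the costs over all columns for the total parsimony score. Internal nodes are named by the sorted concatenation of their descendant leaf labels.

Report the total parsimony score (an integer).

AW@0: {C} ∩ {C} = {C} (intersection, +0)
AVW@0: {C} ∩ {C} = {C} (intersection, +0)
ASVW@0: {C} ∪ {T} = {C,T} (union, +1)
APSVW@0: {C,T} ∩ {C} = {C} (intersection, +0)
AW@1: {C} ∪ {A} = {A,C} (union, +1)
AVW@1: {A,C} ∪ {T} = {A,C,T} (union, +1)
ASVW@1: {A,C,T} ∩ {T} = {T} (intersection, +0)
APSVW@1: {T} ∪ {C} = {C,T} (union, +1)
AW@2: {T} ∪ {G} = {G,T} (union, +1)
AVW@2: {G,T} ∪ {A} = {A,G,T} (union, +1)
ASVW@2: {A,G,T} ∪ {C} = {A,C,G,T} (union, +1)
APSVW@2: {A,C,G,T} ∩ {C} = {C} (intersection, +0)
AW@3: {T} ∪ {C} = {C,T} (union, +1)
AVW@3: {C,T} ∪ {A} = {A,C,T} (union, +1)
ASVW@3: {A,C,T} ∪ {G} = {A,C,G,T} (union, +1)
APSVW@3: {A,C,G,T} ∩ {C} = {C} (intersection, +0)
AW@4: {G} ∩ {G} = {G} (intersection, +0)
AVW@4: {G} ∪ {T} = {G,T} (union, +1)
ASVW@4: {G,T} ∪ {C} = {C,G,T} (union, +1)
APSVW@4: {C,G,T} ∩ {G} = {G} (intersection, +0)
per-site changes: [1, 3, 3, 3, 2]; total = 12

12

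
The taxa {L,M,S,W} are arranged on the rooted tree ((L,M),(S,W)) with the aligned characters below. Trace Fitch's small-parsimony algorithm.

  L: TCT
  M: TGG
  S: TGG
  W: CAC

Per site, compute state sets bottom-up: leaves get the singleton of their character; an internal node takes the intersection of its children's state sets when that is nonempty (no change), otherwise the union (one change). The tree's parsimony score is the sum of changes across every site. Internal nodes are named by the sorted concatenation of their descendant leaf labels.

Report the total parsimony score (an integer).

[col 0] LM: children L:{T}, M:{T} ∩→ {T}; cost 0
[col 0] SW: children S:{T}, W:{C} ∪→ {C,T}; cost 1
[col 0] LMSW: children LM:{T}, SW:{C,T} ∩→ {T}; cost 0
[col 1] LM: children L:{C}, M:{G} ∪→ {C,G}; cost 1
[col 1] SW: children S:{G}, W:{A} ∪→ {A,G}; cost 1
[col 1] LMSW: children LM:{C,G}, SW:{A,G} ∩→ {G}; cost 0
[col 2] LM: children L:{T}, M:{G} ∪→ {G,T}; cost 1
[col 2] SW: children S:{G}, W:{C} ∪→ {C,G}; cost 1
[col 2] LMSW: children LM:{G,T}, SW:{C,G} ∩→ {G}; cost 0
per-site changes: [1, 2, 2]; total = 5

5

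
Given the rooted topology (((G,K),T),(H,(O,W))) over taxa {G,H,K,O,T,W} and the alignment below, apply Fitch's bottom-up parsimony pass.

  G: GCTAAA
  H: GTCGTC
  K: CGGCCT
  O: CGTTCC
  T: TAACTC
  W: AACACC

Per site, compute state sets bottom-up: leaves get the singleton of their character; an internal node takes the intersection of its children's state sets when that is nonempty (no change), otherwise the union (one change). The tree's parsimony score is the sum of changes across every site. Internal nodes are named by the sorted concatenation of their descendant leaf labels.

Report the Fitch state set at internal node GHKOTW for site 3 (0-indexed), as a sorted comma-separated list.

A,C,G,T

GK@0: {G} ∪ {C} = {C,G} (union, +1)
GKT@0: {C,G} ∪ {T} = {C,G,T} (union, +1)
OW@0: {C} ∪ {A} = {A,C} (union, +1)
HOW@0: {G} ∪ {A,C} = {A,C,G} (union, +1)
GHKOTW@0: {C,G,T} ∩ {A,C,G} = {C,G} (intersection, +0)
GK@1: {C} ∪ {G} = {C,G} (union, +1)
GKT@1: {C,G} ∪ {A} = {A,C,G} (union, +1)
OW@1: {G} ∪ {A} = {A,G} (union, +1)
HOW@1: {T} ∪ {A,G} = {A,G,T} (union, +1)
GHKOTW@1: {A,C,G} ∩ {A,G,T} = {A,G} (intersection, +0)
GK@2: {T} ∪ {G} = {G,T} (union, +1)
GKT@2: {G,T} ∪ {A} = {A,G,T} (union, +1)
OW@2: {T} ∪ {C} = {C,T} (union, +1)
HOW@2: {C} ∩ {C,T} = {C} (intersection, +0)
GHKOTW@2: {A,G,T} ∪ {C} = {A,C,G,T} (union, +1)
GK@3: {A} ∪ {C} = {A,C} (union, +1)
GKT@3: {A,C} ∩ {C} = {C} (intersection, +0)
OW@3: {T} ∪ {A} = {A,T} (union, +1)
HOW@3: {G} ∪ {A,T} = {A,G,T} (union, +1)
GHKOTW@3: {C} ∪ {A,G,T} = {A,C,G,T} (union, +1)
GK@4: {A} ∪ {C} = {A,C} (union, +1)
GKT@4: {A,C} ∪ {T} = {A,C,T} (union, +1)
OW@4: {C} ∩ {C} = {C} (intersection, +0)
HOW@4: {T} ∪ {C} = {C,T} (union, +1)
GHKOTW@4: {A,C,T} ∩ {C,T} = {C,T} (intersection, +0)
GK@5: {A} ∪ {T} = {A,T} (union, +1)
GKT@5: {A,T} ∪ {C} = {A,C,T} (union, +1)
OW@5: {C} ∩ {C} = {C} (intersection, +0)
HOW@5: {C} ∩ {C} = {C} (intersection, +0)
GHKOTW@5: {A,C,T} ∩ {C} = {C} (intersection, +0)
per-site changes: [4, 4, 4, 4, 3, 2]; total = 21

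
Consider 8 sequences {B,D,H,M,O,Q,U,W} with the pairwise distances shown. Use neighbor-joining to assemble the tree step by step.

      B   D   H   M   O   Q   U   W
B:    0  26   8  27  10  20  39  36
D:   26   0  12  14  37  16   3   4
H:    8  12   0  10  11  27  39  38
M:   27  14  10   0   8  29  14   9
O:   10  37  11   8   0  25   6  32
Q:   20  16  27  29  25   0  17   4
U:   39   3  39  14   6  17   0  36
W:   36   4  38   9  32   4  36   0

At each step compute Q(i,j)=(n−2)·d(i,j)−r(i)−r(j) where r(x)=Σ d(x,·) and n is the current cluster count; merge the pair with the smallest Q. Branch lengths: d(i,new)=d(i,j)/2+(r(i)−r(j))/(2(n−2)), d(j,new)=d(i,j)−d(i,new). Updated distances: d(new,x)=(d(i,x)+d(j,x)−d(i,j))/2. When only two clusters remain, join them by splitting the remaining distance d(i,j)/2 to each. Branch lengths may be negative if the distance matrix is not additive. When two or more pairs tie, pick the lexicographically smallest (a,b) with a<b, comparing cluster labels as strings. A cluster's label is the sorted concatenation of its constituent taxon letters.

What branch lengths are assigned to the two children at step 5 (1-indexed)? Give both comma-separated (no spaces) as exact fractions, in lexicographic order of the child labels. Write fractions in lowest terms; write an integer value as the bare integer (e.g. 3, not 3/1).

1. join Q+W (d=4, Q=-273) ⇒ QW; edges |Q|=1/4, |W|=15/4
  updated: d(B,QW)=26, d(D,QW)=8, d(H,QW)=61/2, d(M,QW)=17, d(O,QW)=53/2, d(QW,U)=49/2
2. join D+U (d=3, Q=-421/2) ⇒ DU; edges |D|=-21/20, |U|=81/20
  updated: d(B,DU)=31, d(DU,H)=24, d(DU,M)=25/2, d(DU,O)=20, d(DU,QW)=59/4
3. join DU+QW (d=59/4, Q=-158) ⇒ DQUW; edges |DU|=93/16, |QW|=143/16
  updated: d(B,DQUW)=169/8, d(DQUW,H)=159/8, d(DQUW,M)=59/8, d(DQUW,O)=127/8
4. join DQUW+M (d=59/8, Q=-189/2) ⇒ DMQUW; edges |DQUW|=17/3, |M|=41/24
  updated: d(B,DMQUW)=163/8, d(DMQUW,H)=45/4, d(DMQUW,O)=33/4
5. join B+H (d=8, Q=-421/8) ⇒ BH; edges |B|=193/32, |H|=63/32
  updated: d(BH,DMQUW)=189/16, d(BH,O)=13/2
6. join BH+DMQUW (d=189/16, Q=-425/16) ⇒ BDHMQUW; edges |BH|=161/32, |DMQUW|=217/32
  updated: d(BDHMQUW,O)=47/32
7. join BDHMQUW+O (d=47/32) ⇒ BDHMOQUW; edges |BDHMQUW|=47/64, |O|=47/64
final tree: (((B:193/32,H:63/32):161/32,(((D:-21/20,U:81/20):93/16,(Q:1/4,W:15/4):143/16):17/3,M:41/24):217/32):47/64,O:47/64)
total length: 1613/32

193/32,63/32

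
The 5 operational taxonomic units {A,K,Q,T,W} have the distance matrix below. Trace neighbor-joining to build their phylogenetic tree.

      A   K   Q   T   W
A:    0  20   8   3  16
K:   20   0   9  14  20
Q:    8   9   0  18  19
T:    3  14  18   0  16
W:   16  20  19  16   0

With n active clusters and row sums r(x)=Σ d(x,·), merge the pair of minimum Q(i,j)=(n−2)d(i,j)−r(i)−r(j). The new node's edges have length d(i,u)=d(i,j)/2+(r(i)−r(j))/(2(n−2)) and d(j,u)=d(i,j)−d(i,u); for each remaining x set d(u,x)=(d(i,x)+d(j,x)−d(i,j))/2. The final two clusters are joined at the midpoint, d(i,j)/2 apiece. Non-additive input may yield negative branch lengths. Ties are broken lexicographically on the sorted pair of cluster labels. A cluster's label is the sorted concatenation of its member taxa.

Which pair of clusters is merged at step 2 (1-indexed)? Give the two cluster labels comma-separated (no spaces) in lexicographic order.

1. join K+Q (d=9, Q=-90) ⇒ KQ; edges |K|=6, |Q|=3
  updated: d(A,KQ)=19/2, d(KQ,T)=23/2, d(KQ,W)=15
2. join A+T (d=3, Q=-53) ⇒ AT; edges |A|=1, |T|=2
  updated: d(AT,KQ)=9, d(AT,W)=29/2
3. join AT+KQ (d=9, Q=-77/2) ⇒ AKQT; edges |AT|=17/4, |KQ|=19/4
  updated: d(AKQT,W)=41/4
4. join AKQT+W (d=41/4) ⇒ AKQTW; edges |AKQT|=41/8, |W|=41/8
final tree: (((A:1,T:2):17/4,(K:6,Q:3):19/4):41/8,W:41/8)
total length: 125/4

A,T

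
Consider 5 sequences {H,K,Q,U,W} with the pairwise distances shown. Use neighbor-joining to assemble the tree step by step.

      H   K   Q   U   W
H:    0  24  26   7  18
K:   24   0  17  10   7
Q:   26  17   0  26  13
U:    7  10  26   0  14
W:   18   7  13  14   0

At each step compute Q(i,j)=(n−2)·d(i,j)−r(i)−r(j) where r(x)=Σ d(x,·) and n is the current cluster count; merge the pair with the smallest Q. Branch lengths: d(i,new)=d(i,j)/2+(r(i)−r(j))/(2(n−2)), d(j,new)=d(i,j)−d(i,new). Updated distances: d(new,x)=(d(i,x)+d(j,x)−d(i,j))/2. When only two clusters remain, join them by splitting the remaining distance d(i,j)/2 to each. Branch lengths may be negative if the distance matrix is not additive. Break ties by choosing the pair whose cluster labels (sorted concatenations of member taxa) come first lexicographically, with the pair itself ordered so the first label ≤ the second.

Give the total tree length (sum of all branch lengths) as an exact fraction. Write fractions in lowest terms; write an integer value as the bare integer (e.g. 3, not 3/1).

step 1: merge (H,U) at d=7, Q=-111; branch lengths H→13/2, U→1/2; new cluster HU
  updated: d(HU,K)=27/2, d(HU,Q)=45/2, d(HU,W)=25/2
step 2: merge (HU,K) at d=27/2, Q=-59; branch lengths HU→19/2, K→4; new cluster HKU
  updated: d(HKU,Q)=13, d(HKU,W)=3
step 3: merge (HKU,Q) at d=13, Q=-29; branch lengths HKU→3/2, Q→23/2; new cluster HKQU
  updated: d(HKQU,W)=3/2
step 4: merge (HKQU,W) at d=3/2; branch lengths HKQU→3/4, W→3/4; new cluster HKQUW
final tree: ((((H:13/2,U:1/2):19/2,K:4):3/2,Q:23/2):3/4,W:3/4)
total length: 35

35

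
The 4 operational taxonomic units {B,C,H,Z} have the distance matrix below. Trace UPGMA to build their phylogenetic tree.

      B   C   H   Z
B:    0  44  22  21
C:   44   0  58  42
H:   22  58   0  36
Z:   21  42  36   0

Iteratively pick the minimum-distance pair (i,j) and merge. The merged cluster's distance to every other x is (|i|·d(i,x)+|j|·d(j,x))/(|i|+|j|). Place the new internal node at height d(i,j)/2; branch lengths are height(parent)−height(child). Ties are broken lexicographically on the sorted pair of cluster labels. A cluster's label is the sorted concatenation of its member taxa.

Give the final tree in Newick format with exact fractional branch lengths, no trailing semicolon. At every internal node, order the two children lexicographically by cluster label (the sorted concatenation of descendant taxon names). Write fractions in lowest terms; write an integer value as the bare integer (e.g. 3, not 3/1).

(((B:21/2,Z:21/2):4,H:29/2):19/2,C:24)

1. join B+Z (d=21) ⇒ BZ; edges |B|=21/2, |Z|=21/2
  updated: d(BZ,C)=43, d(BZ,H)=29
2. join BZ+H (d=29) ⇒ BHZ; edges |BZ|=4, |H|=29/2
  updated: d(BHZ,C)=48
3. join BHZ+C (d=48) ⇒ BCHZ; edges |BHZ|=19/2, |C|=24
final tree: (((B:21/2,Z:21/2):4,H:29/2):19/2,C:24)
total length: 73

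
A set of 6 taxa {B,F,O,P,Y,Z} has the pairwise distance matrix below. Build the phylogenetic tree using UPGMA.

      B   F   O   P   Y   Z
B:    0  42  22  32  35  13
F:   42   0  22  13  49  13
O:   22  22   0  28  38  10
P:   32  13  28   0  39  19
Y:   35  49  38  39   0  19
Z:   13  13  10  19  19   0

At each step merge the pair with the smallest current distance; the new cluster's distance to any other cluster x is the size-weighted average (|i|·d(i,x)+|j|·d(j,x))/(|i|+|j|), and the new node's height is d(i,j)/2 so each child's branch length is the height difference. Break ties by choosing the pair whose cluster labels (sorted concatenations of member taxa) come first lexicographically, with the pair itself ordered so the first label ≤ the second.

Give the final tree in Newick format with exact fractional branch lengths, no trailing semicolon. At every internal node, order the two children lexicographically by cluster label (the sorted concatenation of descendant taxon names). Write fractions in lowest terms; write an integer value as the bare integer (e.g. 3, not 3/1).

(((B:35/4,(O:5,Z:5):15/4):17/4,(F:13/2,P:13/2):13/2):5,Y:18)

1. join O+Z (d=10) ⇒ OZ; edges |O|=5, |Z|=5
  updated: d(B,OZ)=35/2, d(F,OZ)=35/2, d(OZ,P)=47/2, d(OZ,Y)=57/2
2. join F+P (d=13) ⇒ FP; edges |F|=13/2, |P|=13/2
  updated: d(B,FP)=37, d(FP,OZ)=41/2, d(FP,Y)=44
3. join B+OZ (d=35/2) ⇒ BOZ; edges |B|=35/4, |OZ|=15/4
  updated: d(BOZ,FP)=26, d(BOZ,Y)=92/3
4. join BOZ+FP (d=26) ⇒ BFOPZ; edges |BOZ|=17/4, |FP|=13/2
  updated: d(BFOPZ,Y)=36
5. join BFOPZ+Y (d=36) ⇒ BFOPYZ; edges |BFOPZ|=5, |Y|=18
final tree: (((B:35/4,(O:5,Z:5):15/4):17/4,(F:13/2,P:13/2):13/2):5,Y:18)
total length: 277/4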